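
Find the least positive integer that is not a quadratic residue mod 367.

(2/367) = +1, so 2 is a residue.
(3/367) = −1, so 3 is the smallest positive non-residue mod 367.

3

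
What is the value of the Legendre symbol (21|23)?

Reciprocity: 21 ≡ 1 and 23 ≡ 3 (mod 4), so (21/23) = +(23/21).
Reduce top mod 21: now compute (2/21).
Pull out 2: since 21 ≡ 5 (mod 8), (2/21) = -1.
Reached (1/21) = 1. Collecting the sign flips along the way, the symbol is -1.

-1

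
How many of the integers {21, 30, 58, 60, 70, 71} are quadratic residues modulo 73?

2

(21/73) = -1 → non-residue.
(30/73) = -1 → non-residue.
(58/73) = -1 → non-residue.
(60/73) = -1 → non-residue.
(70/73) = +1 → QR.
(71/73) = +1 → QR.
Total quadratic residues among the 6: 2.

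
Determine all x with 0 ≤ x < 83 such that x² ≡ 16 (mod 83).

Since 83 ≡ 3 (mod 4), a square root of 16 is 16^((83+1)/4) = 16^21 mod 83.
Repeated squaring: 16^2≡7, 16^4≡49, 16^8≡77, 16^16≡36 (mod 83).
16^21 = 16^(16+4+1) ≡ 4 (mod 83).
Check: 4² = 16 ≡ 16 (mod 83). The two roots are 4 and 79.

4, 79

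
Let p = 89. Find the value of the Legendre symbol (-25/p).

1

First reduce: -25 ≡ 64 (mod 89).
Pull out 2^6: since 89 ≡ 1 (mod 8), (2/89) = +1, so (2/89)^6 = +1.
Reached (1/89) = 1. Collecting the sign flips along the way, the symbol is +1.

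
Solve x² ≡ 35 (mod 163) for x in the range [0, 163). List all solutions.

Since 163 ≡ 3 (mod 4), a square root of 35 is 35^((163+1)/4) = 35^41 mod 163.
Repeated squaring: 35^2≡84, 35^4≡47, 35^8≡90, 35^16≡113, 35^32≡55 (mod 163).
35^41 = 35^(32+8+1) ≡ 144 (mod 163).
Check: 144² = 20736 ≡ 35 (mod 163). The two roots are 19 and 144.

19, 144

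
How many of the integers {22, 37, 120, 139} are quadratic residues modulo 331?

(22/331) = +1 → QR.
(37/331) = -1 → non-residue.
(120/331) = +1 → QR.
(139/331) = +1 → QR.
Total quadratic residues among the 4: 3.

3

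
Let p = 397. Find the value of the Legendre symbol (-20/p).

-1

First reduce: -20 ≡ 377 (mod 397).
Reciprocity: 377 ≡ 1 and 397 ≡ 1 (mod 4), so (377/397) = +(397/377).
Reduce top mod 377: now compute (20/377).
Pull out 2^2: since 377 ≡ 1 (mod 8), (2/377) = +1, so (2/377)^2 = +1.
Reciprocity: 5 ≡ 1 and 377 ≡ 1 (mod 4), so (5/377) = +(377/5).
Reduce top mod 5: now compute (2/5).
Pull out 2: since 5 ≡ 5 (mod 8), (2/5) = -1.
Reached (1/5) = 1. Collecting the sign flips along the way, the symbol is -1.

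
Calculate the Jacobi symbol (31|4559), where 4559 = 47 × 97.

Reciprocity: 31 ≡ 3 and 4559 ≡ 3 (mod 4), so (31/4559) = −(4559/31).
Reduce top mod 31: now compute (2/31).
Pull out 2: since 31 ≡ 7 (mod 8), (2/31) = +1.
Reached (1/31) = 1. Collecting the sign flips along the way, the symbol is -1.

-1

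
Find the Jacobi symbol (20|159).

1

Pull out 2^2: since 159 ≡ 7 (mod 8), (2/159) = +1, so (2/159)^2 = +1.
Reciprocity: 5 ≡ 1 and 159 ≡ 3 (mod 4), so (5/159) = +(159/5).
Reduce top mod 5: now compute (4/5).
Pull out 2^2: since 5 ≡ 5 (mod 8), (2/5) = -1, so (2/5)^2 = +1.
Reached (1/5) = 1. Collecting the sign flips along the way, the symbol is +1.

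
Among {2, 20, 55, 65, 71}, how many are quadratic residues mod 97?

(2/97) = +1 → QR.
(20/97) = -1 → non-residue.
(55/97) = -1 → non-residue.
(65/97) = +1 → QR.
(71/97) = -1 → non-residue.
Total quadratic residues among the 5: 2.

2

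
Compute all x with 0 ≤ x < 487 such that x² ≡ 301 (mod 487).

203, 284

Since 487 ≡ 3 (mod 4), a square root of 301 is 301^((487+1)/4) = 301^122 mod 487.
Repeated squaring: 301^2≡19, 301^4≡361, 301^8≡292, 301^16≡39, 301^32≡60, 301^64≡191 (mod 487).
301^122 = 301^(64+32+16+8+2) ≡ 284 (mod 487).
Check: 284² = 80656 ≡ 301 (mod 487). The two roots are 203 and 284.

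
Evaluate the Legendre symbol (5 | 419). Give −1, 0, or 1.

Reciprocity: 5 ≡ 1 and 419 ≡ 3 (mod 4), so (5/419) = +(419/5).
Reduce top mod 5: now compute (4/5).
Pull out 2^2: since 5 ≡ 5 (mod 8), (2/5) = -1, so (2/5)^2 = +1.
Reached (1/5) = 1. Collecting the sign flips along the way, the symbol is +1.

1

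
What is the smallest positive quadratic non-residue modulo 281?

(2/281) = +1, so 2 is a residue.
(3/281) = −1, so 3 is the smallest positive non-residue mod 281.

3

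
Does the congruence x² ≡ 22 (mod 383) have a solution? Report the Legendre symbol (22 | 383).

Pull out 2: since 383 ≡ 7 (mod 8), (2/383) = +1.
Reciprocity: 11 ≡ 3 and 383 ≡ 3 (mod 4), so (11/383) = −(383/11).
Reduce top mod 11: now compute (9/11).
Reciprocity: 9 ≡ 1 and 11 ≡ 3 (mod 4), so (9/11) = +(11/9).
Reduce top mod 9: now compute (2/9).
Pull out 2: since 9 ≡ 1 (mod 8), (2/9) = +1.
Reached (1/9) = 1. Collecting the sign flips along the way, the symbol is -1.

-1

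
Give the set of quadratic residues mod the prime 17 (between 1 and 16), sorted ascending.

Square k = 1,…,8 (k and 17−k give the same square):
1²=1, 2²=4, 3²=9, 4²=16, 5²≡8, 6²≡2, 7²≡15, 8²≡13 (mod 17).
So the quadratic residues mod 17 are {1, 2, 4, 8, 9, 13, 15, 16}.

1,2,4,8,9,13,15,16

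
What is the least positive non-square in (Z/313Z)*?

(2/313) = +1, so 2 is a residue.
(3/313) = +1, so 3 is a residue.
(4/313) = +1, so 4 is a residue.
(5/313) = −1, so 5 is the smallest positive non-residue mod 313.

5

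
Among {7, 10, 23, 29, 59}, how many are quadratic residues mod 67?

(7/67) = -1 → non-residue.
(10/67) = +1 → QR.
(23/67) = +1 → QR.
(29/67) = +1 → QR.
(59/67) = +1 → QR.
Total quadratic residues among the 5: 4.

4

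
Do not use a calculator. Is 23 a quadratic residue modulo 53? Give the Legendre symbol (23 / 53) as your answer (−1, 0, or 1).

-1

Reciprocity: 23 ≡ 3 and 53 ≡ 1 (mod 4), so (23/53) = +(53/23).
Reduce top mod 23: now compute (7/23).
Reciprocity: 7 ≡ 3 and 23 ≡ 3 (mod 4), so (7/23) = −(23/7).
Reduce top mod 7: now compute (2/7).
Pull out 2: since 7 ≡ 7 (mod 8), (2/7) = +1.
Reached (1/7) = 1. Collecting the sign flips along the way, the symbol is -1.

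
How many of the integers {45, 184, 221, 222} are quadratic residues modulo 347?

(45/347) = -1 → non-residue.
(184/347) = +1 → QR.
(221/347) = -1 → non-residue.
(222/347) = +1 → QR.
Total quadratic residues among the 4: 2.

2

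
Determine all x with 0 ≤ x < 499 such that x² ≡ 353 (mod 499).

94, 405

Since 499 ≡ 3 (mod 4), a square root of 353 is 353^((499+1)/4) = 353^125 mod 499.
Repeated squaring: 353^2≡358, 353^4≡420, 353^8≡253, 353^16≡137, 353^32≡306, 353^64≡323 (mod 499).
353^125 = 353^(64+32+16+8+4+1) ≡ 405 (mod 499).
Check: 405² = 164025 ≡ 353 (mod 499). The two roots are 94 and 405.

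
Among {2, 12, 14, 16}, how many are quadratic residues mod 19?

1

(2/19) = -1 → non-residue.
(12/19) = -1 → non-residue.
(14/19) = -1 → non-residue.
(16/19) = +1 → QR.
Total quadratic residues among the 4: 1.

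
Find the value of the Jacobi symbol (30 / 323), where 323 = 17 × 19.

1

Pull out 2: since 323 ≡ 3 (mod 8), (2/323) = -1.
Reciprocity: 15 ≡ 3 and 323 ≡ 3 (mod 4), so (15/323) = −(323/15).
Reduce top mod 15: now compute (8/15).
Pull out 2^3: since 15 ≡ 7 (mod 8), (2/15) = +1, so (2/15)^3 = +1.
Reached (1/15) = 1. Collecting the sign flips along the way, the symbol is +1.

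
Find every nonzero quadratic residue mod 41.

Square k = 1,…,20 (k and 41−k give the same square):
1²=1, 2²=4, 3²=9, 4²=16, 5²=25, 6²=36, 7²≡8, 8²≡23, 9²≡40, 10²≡18, 11²≡39, 12²≡21, 13²≡5, 14²≡32, 15²≡20, 16²≡10, 17²≡2, 18²≡37, 19²≡33, 20²≡31 (mod 41).
So the quadratic residues mod 41 are {1, 2, 4, 5, 8, 9, 10, 16, 18, 20, 21, 23, 25, 31, 32, 33, 36, 37, 39, 40}.

1, 2, 4, 5, 8, 9, 10, 16, 18, 20, 21, 23, 25, 31, 32, 33, 36, 37, 39, 40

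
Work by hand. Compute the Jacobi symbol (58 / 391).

-1

Pull out 2: since 391 ≡ 7 (mod 8), (2/391) = +1.
Reciprocity: 29 ≡ 1 and 391 ≡ 3 (mod 4), so (29/391) = +(391/29).
Reduce top mod 29: now compute (14/29).
Pull out 2: since 29 ≡ 5 (mod 8), (2/29) = -1.
Reciprocity: 7 ≡ 3 and 29 ≡ 1 (mod 4), so (7/29) = +(29/7).
Reduce top mod 7: now compute (1/7).
Reached (1/7) = 1. Collecting the sign flips along the way, the symbol is -1.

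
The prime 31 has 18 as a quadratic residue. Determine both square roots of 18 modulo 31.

7, 24

Since 31 ≡ 3 (mod 4), a square root of 18 is 18^((31+1)/4) = 18^8 mod 31.
Repeated squaring: 18^2≡14, 18^4≡10, 18^8≡7 (mod 31).
18^8 = 18^(8) ≡ 7 (mod 31).
Check: 7² = 49 ≡ 18 (mod 31). The two roots are 7 and 24.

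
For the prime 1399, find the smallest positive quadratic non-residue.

3

(2/1399) = +1, so 2 is a residue.
(3/1399) = −1, so 3 is the smallest positive non-residue mod 1399.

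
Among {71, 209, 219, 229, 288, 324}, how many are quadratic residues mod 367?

(71/367) = -1 → non-residue.
(209/367) = +1 → QR.
(219/367) = -1 → non-residue.
(229/367) = +1 → QR.
(288/367) = +1 → QR.
(324/367) = +1 → QR.
Total quadratic residues among the 6: 4.

4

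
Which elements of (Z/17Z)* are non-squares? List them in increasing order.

3 5 6 7 10 11 12 14

Square k = 1,…,8 (k and 17−k give the same square):
1²=1, 2²=4, 3²=9, 4²=16, 5²≡8, 6²≡2, 7²≡15, 8²≡13 (mod 17).
The residues are {1, 2, 4, 8, 9, 13, 15, 16}; the non-residues are the remaining 8 nonzero classes.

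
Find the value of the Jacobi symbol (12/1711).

-1

Pull out 2^2: since 1711 ≡ 7 (mod 8), (2/1711) = +1, so (2/1711)^2 = +1.
Reciprocity: 3 ≡ 3 and 1711 ≡ 3 (mod 4), so (3/1711) = −(1711/3).
Reduce top mod 3: now compute (1/3).
Reached (1/3) = 1. Collecting the sign flips along the way, the symbol is -1.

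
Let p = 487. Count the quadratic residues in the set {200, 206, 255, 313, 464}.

(200/487) = +1 → QR.
(206/487) = +1 → QR.
(255/487) = -1 → non-residue.
(313/487) = +1 → QR.
(464/487) = +1 → QR.
Total quadratic residues among the 5: 4.

4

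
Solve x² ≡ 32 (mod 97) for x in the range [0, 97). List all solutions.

97 ≡ 1 (mod 4), so we find a root by search.
Trying successive values, 41² = 1681 ≡ 32 (mod 97). The other root is 97 − 41 = 56.

41, 56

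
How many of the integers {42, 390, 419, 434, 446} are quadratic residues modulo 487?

2

(42/487) = +1 → QR.
(390/487) = -1 → non-residue.
(419/487) = +1 → QR.
(434/487) = -1 → non-residue.
(446/487) = -1 → non-residue.
Total quadratic residues among the 5: 2.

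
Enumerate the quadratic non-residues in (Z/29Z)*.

2,3,8,10,11,12,14,15,17,18,19,21,26,27

Square k = 1,…,14 (k and 29−k give the same square):
1²=1, 2²=4, 3²=9, 4²=16, 5²=25, 6²≡7, 7²≡20, 8²≡6, 9²≡23, 10²≡13, 11²≡5, 12²≡28, 13²≡24, 14²≡22 (mod 29).
The residues are {1, 4, 5, 6, 7, 9, 13, 16, 20, 22, 23, 24, 25, 28}; the non-residues are the remaining 14 nonzero classes.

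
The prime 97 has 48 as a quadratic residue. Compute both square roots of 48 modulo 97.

40, 57

97 ≡ 1 (mod 4), so we find a root by search.
Trying successive values, 40² = 1600 ≡ 48 (mod 97). The other root is 97 − 40 = 57.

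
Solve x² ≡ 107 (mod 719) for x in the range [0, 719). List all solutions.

Since 719 ≡ 3 (mod 4), a square root of 107 is 107^((719+1)/4) = 107^180 mod 719.
Repeated squaring: 107^2≡664, 107^4≡149, 107^8≡631, 107^16≡554, 107^32≡622, 107^64≡62, 107^128≡249 (mod 719).
107^180 = 107^(128+32+16+4) ≡ 256 (mod 719).
Check: 256² = 65536 ≡ 107 (mod 719). The two roots are 256 and 463.

256, 463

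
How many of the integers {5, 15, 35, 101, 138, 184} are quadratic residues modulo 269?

2

(5/269) = +1 → QR.
(15/269) = -1 → non-residue.
(35/269) = -1 → non-residue.
(101/269) = -1 → non-residue.
(138/269) = +1 → QR.
(184/269) = -1 → non-residue.
Total quadratic residues among the 6: 2.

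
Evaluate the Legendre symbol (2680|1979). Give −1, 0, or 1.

1

First reduce: 2680 ≡ 701 (mod 1979).
Reciprocity: 701 ≡ 1 and 1979 ≡ 3 (mod 4), so (701/1979) = +(1979/701).
Reduce top mod 701: now compute (577/701).
Reciprocity: 577 ≡ 1 and 701 ≡ 1 (mod 4), so (577/701) = +(701/577).
Reduce top mod 577: now compute (124/577).
Pull out 2^2: since 577 ≡ 1 (mod 8), (2/577) = +1, so (2/577)^2 = +1.
Reciprocity: 31 ≡ 3 and 577 ≡ 1 (mod 4), so (31/577) = +(577/31).
Reduce top mod 31: now compute (19/31).
Reciprocity: 19 ≡ 3 and 31 ≡ 3 (mod 4), so (19/31) = −(31/19).
Reduce top mod 19: now compute (12/19).
Pull out 2^2: since 19 ≡ 3 (mod 8), (2/19) = -1, so (2/19)^2 = +1.
Reciprocity: 3 ≡ 3 and 19 ≡ 3 (mod 4), so (3/19) = −(19/3).
Reduce top mod 3: now compute (1/3).
Reached (1/3) = 1. Collecting the sign flips along the way, the symbol is +1.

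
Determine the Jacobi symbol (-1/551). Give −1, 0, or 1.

-1

First reduce: -1 ≡ 550 (mod 551).
Pull out 2: since 551 ≡ 7 (mod 8), (2/551) = +1.
Reciprocity: 275 ≡ 3 and 551 ≡ 3 (mod 4), so (275/551) = −(551/275).
Reduce top mod 275: now compute (1/275).
Reached (1/275) = 1. Collecting the sign flips along the way, the symbol is -1.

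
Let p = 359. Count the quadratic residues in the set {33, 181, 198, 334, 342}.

3

(33/359) = +1 → QR.
(181/359) = +1 → QR.
(198/359) = +1 → QR.
(334/359) = -1 → non-residue.
(342/359) = -1 → non-residue.
Total quadratic residues among the 5: 3.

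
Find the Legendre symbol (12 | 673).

1

Euler's criterion: (12/673) ≡ 12^336 (mod 673).
12^2 ≡ 144 (mod 673)
12^4 ≡ 546 (mod 673)
12^8 ≡ 650 (mod 673)
12^16 ≡ 529 (mod 673)
12^32 ≡ 546 (mod 673)
12^64 ≡ 650 (mod 673)
12^128 ≡ 529 (mod 673)
12^256 ≡ 546 (mod 673)
12^336 = 12^(256+64+16) ≡ 1 (mod 673).
Result is 1, so (12/673) = 1.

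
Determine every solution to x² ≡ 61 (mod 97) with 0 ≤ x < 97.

35, 62

97 ≡ 1 (mod 4), so we find a root by search.
Trying successive values, 35² = 1225 ≡ 61 (mod 97). The other root is 97 − 35 = 62.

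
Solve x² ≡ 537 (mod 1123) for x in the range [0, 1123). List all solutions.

324, 799

Since 1123 ≡ 3 (mod 4), a square root of 537 is 537^((1123+1)/4) = 537^281 mod 1123.
Repeated squaring: 537^2≡881, 537^4≡168, 537^8≡149, 537^16≡864, 537^32≡824, 537^64≡684, 537^128≡688, 537^256≡561 (mod 1123).
537^281 = 537^(256+16+8+1) ≡ 324 (mod 1123).
Check: 324² = 104976 ≡ 537 (mod 1123). The two roots are 324 and 799.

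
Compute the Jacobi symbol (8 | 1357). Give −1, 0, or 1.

-1

Pull out 2^3: since 1357 ≡ 5 (mod 8), (2/1357) = -1, so (2/1357)^3 = -1.
Reached (1/1357) = 1. Collecting the sign flips along the way, the symbol is -1.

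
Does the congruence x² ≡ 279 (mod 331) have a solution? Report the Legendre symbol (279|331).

Reciprocity: 279 ≡ 3 and 331 ≡ 3 (mod 4), so (279/331) = −(331/279).
Reduce top mod 279: now compute (52/279).
Pull out 2^2: since 279 ≡ 7 (mod 8), (2/279) = +1, so (2/279)^2 = +1.
Reciprocity: 13 ≡ 1 and 279 ≡ 3 (mod 4), so (13/279) = +(279/13).
Reduce top mod 13: now compute (6/13).
Pull out 2: since 13 ≡ 5 (mod 8), (2/13) = -1.
Reciprocity: 3 ≡ 3 and 13 ≡ 1 (mod 4), so (3/13) = +(13/3).
Reduce top mod 3: now compute (1/3).
Reached (1/3) = 1. Collecting the sign flips along the way, the symbol is +1.

1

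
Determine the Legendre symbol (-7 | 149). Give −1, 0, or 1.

First reduce: -7 ≡ 142 (mod 149).
Pull out 2: since 149 ≡ 5 (mod 8), (2/149) = -1.
Reciprocity: 71 ≡ 3 and 149 ≡ 1 (mod 4), so (71/149) = +(149/71).
Reduce top mod 71: now compute (7/71).
Reciprocity: 7 ≡ 3 and 71 ≡ 3 (mod 4), so (7/71) = −(71/7).
Reduce top mod 7: now compute (1/7).
Reached (1/7) = 1. Collecting the sign flips along the way, the symbol is +1.

1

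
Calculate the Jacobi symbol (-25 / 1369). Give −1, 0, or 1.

First reduce: -25 ≡ 1344 (mod 1369).
Pull out 2^6: since 1369 ≡ 1 (mod 8), (2/1369) = +1, so (2/1369)^6 = +1.
Reciprocity: 21 ≡ 1 and 1369 ≡ 1 (mod 4), so (21/1369) = +(1369/21).
Reduce top mod 21: now compute (4/21).
Pull out 2^2: since 21 ≡ 5 (mod 8), (2/21) = -1, so (2/21)^2 = +1.
Reached (1/21) = 1. Collecting the sign flips along the way, the symbol is +1.

1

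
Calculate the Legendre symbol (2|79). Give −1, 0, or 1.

Pull out 2: since 79 ≡ 7 (mod 8), (2/79) = +1.
Reached (1/79) = 1. Collecting the sign flips along the way, the symbol is +1.

1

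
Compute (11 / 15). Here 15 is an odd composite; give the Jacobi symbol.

Reciprocity: 11 ≡ 3 and 15 ≡ 3 (mod 4), so (11/15) = −(15/11).
Reduce top mod 11: now compute (4/11).
Pull out 2^2: since 11 ≡ 3 (mod 8), (2/11) = -1, so (2/11)^2 = +1.
Reached (1/11) = 1. Collecting the sign flips along the way, the symbol is -1.

-1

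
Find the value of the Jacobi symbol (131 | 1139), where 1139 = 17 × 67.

Reciprocity: 131 ≡ 3 and 1139 ≡ 3 (mod 4), so (131/1139) = −(1139/131).
Reduce top mod 131: now compute (91/131).
Reciprocity: 91 ≡ 3 and 131 ≡ 3 (mod 4), so (91/131) = −(131/91).
Reduce top mod 91: now compute (40/91).
Pull out 2^3: since 91 ≡ 3 (mod 8), (2/91) = -1, so (2/91)^3 = -1.
Reciprocity: 5 ≡ 1 and 91 ≡ 3 (mod 4), so (5/91) = +(91/5).
Reduce top mod 5: now compute (1/5).
Reached (1/5) = 1. Collecting the sign flips along the way, the symbol is -1.

-1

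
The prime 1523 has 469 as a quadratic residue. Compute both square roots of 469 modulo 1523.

81, 1442

Since 1523 ≡ 3 (mod 4), a square root of 469 is 469^((1523+1)/4) = 469^381 mod 1523.
Repeated squaring: 469^2≡649, 469^4≡853, 469^8≡1138, 469^16≡494, 469^32≡356, 469^64≡327, 469^128≡319, 469^256≡1243 (mod 1523).
469^381 = 469^(256+64+32+16+8+4+1) ≡ 81 (mod 1523).
Check: 81² = 6561 ≡ 469 (mod 1523). The two roots are 81 and 1442.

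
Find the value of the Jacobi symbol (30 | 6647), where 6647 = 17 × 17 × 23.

Pull out 2: since 6647 ≡ 7 (mod 8), (2/6647) = +1.
Reciprocity: 15 ≡ 3 and 6647 ≡ 3 (mod 4), so (15/6647) = −(6647/15).
Reduce top mod 15: now compute (2/15).
Pull out 2: since 15 ≡ 7 (mod 8), (2/15) = +1.
Reached (1/15) = 1. Collecting the sign flips along the way, the symbol is -1.

-1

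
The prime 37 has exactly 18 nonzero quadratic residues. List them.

Square k = 1,…,18 (k and 37−k give the same square):
1²=1, 2²=4, 3²=9, 4²=16, 5²=25, 6²=36, 7²≡12, 8²≡27, 9²≡7, 10²≡26, 11²≡10, 12²≡33, 13²≡21, 14²≡11, 15²≡3, 16²≡34, 17²≡30, 18²≡28 (mod 37).
So the quadratic residues mod 37 are {1, 3, 4, 7, 9, 10, 11, 12, 16, 21, 25, 26, 27, 28, 30, 33, 34, 36}.

1 3 4 7 9 10 11 12 16 21 25 26 27 28 30 33 34 36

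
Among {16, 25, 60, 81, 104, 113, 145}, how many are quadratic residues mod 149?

(16/149) = +1 → QR.
(25/149) = +1 → QR.
(60/149) = -1 → non-residue.
(81/149) = +1 → QR.
(104/149) = +1 → QR.
(113/149) = +1 → QR.
(145/149) = +1 → QR.
Total quadratic residues among the 7: 6.

6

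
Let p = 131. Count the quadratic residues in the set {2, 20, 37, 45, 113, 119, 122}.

3

(2/131) = -1 → non-residue.
(20/131) = +1 → QR.
(37/131) = -1 → non-residue.
(45/131) = +1 → QR.
(113/131) = +1 → QR.
(119/131) = -1 → non-residue.
(122/131) = -1 → non-residue.
Total quadratic residues among the 7: 3.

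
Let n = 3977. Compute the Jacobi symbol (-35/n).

First reduce: -35 ≡ 3942 (mod 3977).
Pull out 2: since 3977 ≡ 1 (mod 8), (2/3977) = +1.
Reciprocity: 1971 ≡ 3 and 3977 ≡ 1 (mod 4), so (1971/3977) = +(3977/1971).
Reduce top mod 1971: now compute (35/1971).
Reciprocity: 35 ≡ 3 and 1971 ≡ 3 (mod 4), so (35/1971) = −(1971/35).
Reduce top mod 35: now compute (11/35).
Reciprocity: 11 ≡ 3 and 35 ≡ 3 (mod 4), so (11/35) = −(35/11).
Reduce top mod 11: now compute (2/11).
Pull out 2: since 11 ≡ 3 (mod 8), (2/11) = -1.
Reached (1/11) = 1. Collecting the sign flips along the way, the symbol is -1.

-1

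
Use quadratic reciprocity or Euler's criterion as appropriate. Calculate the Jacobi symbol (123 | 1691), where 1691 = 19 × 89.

1

Reciprocity: 123 ≡ 3 and 1691 ≡ 3 (mod 4), so (123/1691) = −(1691/123).
Reduce top mod 123: now compute (92/123).
Pull out 2^2: since 123 ≡ 3 (mod 8), (2/123) = -1, so (2/123)^2 = +1.
Reciprocity: 23 ≡ 3 and 123 ≡ 3 (mod 4), so (23/123) = −(123/23).
Reduce top mod 23: now compute (8/23).
Pull out 2^3: since 23 ≡ 7 (mod 8), (2/23) = +1, so (2/23)^3 = +1.
Reached (1/23) = 1. Collecting the sign flips along the way, the symbol is +1.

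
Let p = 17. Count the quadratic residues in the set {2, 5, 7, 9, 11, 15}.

3

(2/17) = +1 → QR.
(5/17) = -1 → non-residue.
(7/17) = -1 → non-residue.
(9/17) = +1 → QR.
(11/17) = -1 → non-residue.
(15/17) = +1 → QR.
Total quadratic residues among the 6: 3.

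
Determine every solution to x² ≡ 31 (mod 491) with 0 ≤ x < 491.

Since 491 ≡ 3 (mod 4), a square root of 31 is 31^((491+1)/4) = 31^123 mod 491.
Repeated squaring: 31^2≡470, 31^4≡441, 31^8≡45, 31^16≡61, 31^32≡284, 31^64≡132 (mod 491).
31^123 = 31^(64+32+16+8+2+1) ≡ 405 (mod 491).
Check: 405² = 164025 ≡ 31 (mod 491). The two roots are 86 and 405.

86, 405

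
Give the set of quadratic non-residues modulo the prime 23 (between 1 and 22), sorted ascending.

5, 7, 10, 11, 14, 15, 17, 19, 20, 21, 22

Square k = 1,…,11 (k and 23−k give the same square):
1²=1, 2²=4, 3²=9, 4²=16, 5²≡2, 6²≡13, 7²≡3, 8²≡18, 9²≡12, 10²≡8, 11²≡6 (mod 23).
The residues are {1, 2, 3, 4, 6, 8, 9, 12, 13, 16, 18}; the non-residues are the remaining 11 nonzero classes.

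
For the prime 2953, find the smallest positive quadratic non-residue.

(2/2953) = +1, so 2 is a residue.
(3/2953) = +1, so 3 is a residue.
(4/2953) = +1, so 4 is a residue.
(5/2953) = −1, so 5 is the smallest positive non-residue mod 2953.

5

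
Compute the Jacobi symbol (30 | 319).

-1

Pull out 2: since 319 ≡ 7 (mod 8), (2/319) = +1.
Reciprocity: 15 ≡ 3 and 319 ≡ 3 (mod 4), so (15/319) = −(319/15).
Reduce top mod 15: now compute (4/15).
Pull out 2^2: since 15 ≡ 7 (mod 8), (2/15) = +1, so (2/15)^2 = +1.
Reached (1/15) = 1. Collecting the sign flips along the way, the symbol is -1.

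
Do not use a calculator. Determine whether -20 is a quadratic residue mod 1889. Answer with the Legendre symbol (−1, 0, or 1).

First reduce: -20 ≡ 1869 (mod 1889).
Reciprocity: 1869 ≡ 1 and 1889 ≡ 1 (mod 4), so (1869/1889) = +(1889/1869).
Reduce top mod 1869: now compute (20/1869).
Pull out 2^2: since 1869 ≡ 5 (mod 8), (2/1869) = -1, so (2/1869)^2 = +1.
Reciprocity: 5 ≡ 1 and 1869 ≡ 1 (mod 4), so (5/1869) = +(1869/5).
Reduce top mod 5: now compute (4/5).
Pull out 2^2: since 5 ≡ 5 (mod 8), (2/5) = -1, so (2/5)^2 = +1.
Reached (1/5) = 1. Collecting the sign flips along the way, the symbol is +1.

1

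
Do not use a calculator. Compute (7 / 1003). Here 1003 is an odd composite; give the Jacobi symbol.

Reciprocity: 7 ≡ 3 and 1003 ≡ 3 (mod 4), so (7/1003) = −(1003/7).
Reduce top mod 7: now compute (2/7).
Pull out 2: since 7 ≡ 7 (mod 8), (2/7) = +1.
Reached (1/7) = 1. Collecting the sign flips along the way, the symbol is -1.

-1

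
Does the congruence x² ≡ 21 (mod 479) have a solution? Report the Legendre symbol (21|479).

Reciprocity: 21 ≡ 1 and 479 ≡ 3 (mod 4), so (21/479) = +(479/21).
Reduce top mod 21: now compute (17/21).
Reciprocity: 17 ≡ 1 and 21 ≡ 1 (mod 4), so (17/21) = +(21/17).
Reduce top mod 17: now compute (4/17).
Pull out 2^2: since 17 ≡ 1 (mod 8), (2/17) = +1, so (2/17)^2 = +1.
Reached (1/17) = 1. Collecting the sign flips along the way, the symbol is +1.

1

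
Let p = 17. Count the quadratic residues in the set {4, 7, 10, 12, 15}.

(4/17) = +1 → QR.
(7/17) = -1 → non-residue.
(10/17) = -1 → non-residue.
(12/17) = -1 → non-residue.
(15/17) = +1 → QR.
Total quadratic residues among the 5: 2.

2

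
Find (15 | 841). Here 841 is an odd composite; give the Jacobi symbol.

1

Reciprocity: 15 ≡ 3 and 841 ≡ 1 (mod 4), so (15/841) = +(841/15).
Reduce top mod 15: now compute (1/15).
Reached (1/15) = 1. Collecting the sign flips along the way, the symbol is +1.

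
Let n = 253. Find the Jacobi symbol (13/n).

-1

Reciprocity: 13 ≡ 1 and 253 ≡ 1 (mod 4), so (13/253) = +(253/13).
Reduce top mod 13: now compute (6/13).
Pull out 2: since 13 ≡ 5 (mod 8), (2/13) = -1.
Reciprocity: 3 ≡ 3 and 13 ≡ 1 (mod 4), so (3/13) = +(13/3).
Reduce top mod 3: now compute (1/3).
Reached (1/3) = 1. Collecting the sign flips along the way, the symbol is -1.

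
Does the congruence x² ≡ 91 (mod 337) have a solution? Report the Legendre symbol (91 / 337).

1

Reciprocity: 91 ≡ 3 and 337 ≡ 1 (mod 4), so (91/337) = +(337/91).
Reduce top mod 91: now compute (64/91).
Pull out 2^6: since 91 ≡ 3 (mod 8), (2/91) = -1, so (2/91)^6 = +1.
Reached (1/91) = 1. Collecting the sign flips along the way, the symbol is +1.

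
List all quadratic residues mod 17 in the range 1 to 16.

1, 2, 4, 8, 9, 13, 15, 16

Square k = 1,…,8 (k and 17−k give the same square):
1²=1, 2²=4, 3²=9, 4²=16, 5²≡8, 6²≡2, 7²≡15, 8²≡13 (mod 17).
So the quadratic residues mod 17 are {1, 2, 4, 8, 9, 13, 15, 16}.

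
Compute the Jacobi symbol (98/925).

Pull out 2: since 925 ≡ 5 (mod 8), (2/925) = -1.
Reciprocity: 49 ≡ 1 and 925 ≡ 1 (mod 4), so (49/925) = +(925/49).
Reduce top mod 49: now compute (43/49).
Reciprocity: 43 ≡ 3 and 49 ≡ 1 (mod 4), so (43/49) = +(49/43).
Reduce top mod 43: now compute (6/43).
Pull out 2: since 43 ≡ 3 (mod 8), (2/43) = -1.
Reciprocity: 3 ≡ 3 and 43 ≡ 3 (mod 4), so (3/43) = −(43/3).
Reduce top mod 3: now compute (1/3).
Reached (1/3) = 1. Collecting the sign flips along the way, the symbol is -1.

-1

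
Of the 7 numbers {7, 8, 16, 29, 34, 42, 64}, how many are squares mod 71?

4

(7/71) = -1 → non-residue.
(8/71) = +1 → QR.
(16/71) = +1 → QR.
(29/71) = +1 → QR.
(34/71) = -1 → non-residue.
(42/71) = -1 → non-residue.
(64/71) = +1 → QR.
Total quadratic residues among the 7: 4.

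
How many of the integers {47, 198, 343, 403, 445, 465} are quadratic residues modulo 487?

(47/487) = -1 → non-residue.
(198/487) = -1 → non-residue.
(343/487) = -1 → non-residue.
(403/487) = -1 → non-residue.
(445/487) = -1 → non-residue.
(465/487) = +1 → QR.
Total quadratic residues among the 6: 1.

1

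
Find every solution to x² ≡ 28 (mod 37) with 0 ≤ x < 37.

18, 19

37 ≡ 1 (mod 4), so we find a root by search.
Trying successive values, 18² = 324 ≡ 28 (mod 37). The other root is 37 − 18 = 19.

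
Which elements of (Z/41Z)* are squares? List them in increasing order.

Square k = 1,…,20 (k and 41−k give the same square):
1²=1, 2²=4, 3²=9, 4²=16, 5²=25, 6²=36, 7²≡8, 8²≡23, 9²≡40, 10²≡18, 11²≡39, 12²≡21, 13²≡5, 14²≡32, 15²≡20, 16²≡10, 17²≡2, 18²≡37, 19²≡33, 20²≡31 (mod 41).
So the quadratic residues mod 41 are {1, 2, 4, 5, 8, 9, 10, 16, 18, 20, 21, 23, 25, 31, 32, 33, 36, 37, 39, 40}.

1 2 4 5 8 9 10 16 18 20 21 23 25 31 32 33 36 37 39 40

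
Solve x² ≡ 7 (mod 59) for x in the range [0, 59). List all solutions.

19, 40

Since 59 ≡ 3 (mod 4), a square root of 7 is 7^((59+1)/4) = 7^15 mod 59.
Repeated squaring: 7^2≡49, 7^4≡41, 7^8≡29 (mod 59).
7^15 = 7^(8+4+2+1) ≡ 19 (mod 59).
Check: 19² = 361 ≡ 7 (mod 59). The two roots are 19 and 40.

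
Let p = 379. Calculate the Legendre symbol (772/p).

First reduce: 772 ≡ 14 (mod 379).
Pull out 2: since 379 ≡ 3 (mod 8), (2/379) = -1.
Reciprocity: 7 ≡ 3 and 379 ≡ 3 (mod 4), so (7/379) = −(379/7).
Reduce top mod 7: now compute (1/7).
Reached (1/7) = 1. Collecting the sign flips along the way, the symbol is +1.

1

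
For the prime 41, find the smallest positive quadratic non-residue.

(2/41) = +1, so 2 is a residue.
(3/41) = −1, so 3 is the smallest positive non-residue mod 41.

3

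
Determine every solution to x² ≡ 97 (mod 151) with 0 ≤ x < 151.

Since 151 ≡ 3 (mod 4), a square root of 97 is 97^((151+1)/4) = 97^38 mod 151.
Repeated squaring: 97^2≡47, 97^4≡95, 97^8≡116, 97^16≡17, 97^32≡138 (mod 151).
97^38 = 97^(32+4+2) ≡ 90 (mod 151).
Check: 90² = 8100 ≡ 97 (mod 151). The two roots are 61 and 90.

61, 90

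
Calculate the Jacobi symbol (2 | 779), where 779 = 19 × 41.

-1

Pull out 2: since 779 ≡ 3 (mod 8), (2/779) = -1.
Reached (1/779) = 1. Collecting the sign flips along the way, the symbol is -1.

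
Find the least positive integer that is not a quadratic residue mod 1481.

3

(2/1481) = +1, so 2 is a residue.
(3/1481) = −1, so 3 is the smallest positive non-residue mod 1481.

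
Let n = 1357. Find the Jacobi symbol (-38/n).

First reduce: -38 ≡ 1319 (mod 1357).
Reciprocity: 1319 ≡ 3 and 1357 ≡ 1 (mod 4), so (1319/1357) = +(1357/1319).
Reduce top mod 1319: now compute (38/1319).
Pull out 2: since 1319 ≡ 7 (mod 8), (2/1319) = +1.
Reciprocity: 19 ≡ 3 and 1319 ≡ 3 (mod 4), so (19/1319) = −(1319/19).
Reduce top mod 19: now compute (8/19).
Pull out 2^3: since 19 ≡ 3 (mod 8), (2/19) = -1, so (2/19)^3 = -1.
Reached (1/19) = 1. Collecting the sign flips along the way, the symbol is +1.

1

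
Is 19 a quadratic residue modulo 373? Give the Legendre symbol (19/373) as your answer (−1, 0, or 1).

Reciprocity: 19 ≡ 3 and 373 ≡ 1 (mod 4), so (19/373) = +(373/19).
Reduce top mod 19: now compute (12/19).
Pull out 2^2: since 19 ≡ 3 (mod 8), (2/19) = -1, so (2/19)^2 = +1.
Reciprocity: 3 ≡ 3 and 19 ≡ 3 (mod 4), so (3/19) = −(19/3).
Reduce top mod 3: now compute (1/3).
Reached (1/3) = 1. Collecting the sign flips along the way, the symbol is -1.

-1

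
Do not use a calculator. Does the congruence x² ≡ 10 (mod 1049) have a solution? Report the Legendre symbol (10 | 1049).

1

Pull out 2: since 1049 ≡ 1 (mod 8), (2/1049) = +1.
Reciprocity: 5 ≡ 1 and 1049 ≡ 1 (mod 4), so (5/1049) = +(1049/5).
Reduce top mod 5: now compute (4/5).
Pull out 2^2: since 5 ≡ 5 (mod 8), (2/5) = -1, so (2/5)^2 = +1.
Reached (1/5) = 1. Collecting the sign flips along the way, the symbol is +1.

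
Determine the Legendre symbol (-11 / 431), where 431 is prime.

-1

First reduce: -11 ≡ 420 (mod 431).
Pull out 2^2: since 431 ≡ 7 (mod 8), (2/431) = +1, so (2/431)^2 = +1.
Reciprocity: 105 ≡ 1 and 431 ≡ 3 (mod 4), so (105/431) = +(431/105).
Reduce top mod 105: now compute (11/105).
Reciprocity: 11 ≡ 3 and 105 ≡ 1 (mod 4), so (11/105) = +(105/11).
Reduce top mod 11: now compute (6/11).
Pull out 2: since 11 ≡ 3 (mod 8), (2/11) = -1.
Reciprocity: 3 ≡ 3 and 11 ≡ 3 (mod 4), so (3/11) = −(11/3).
Reduce top mod 3: now compute (2/3).
Pull out 2: since 3 ≡ 3 (mod 8), (2/3) = -1.
Reached (1/3) = 1. Collecting the sign flips along the way, the symbol is -1.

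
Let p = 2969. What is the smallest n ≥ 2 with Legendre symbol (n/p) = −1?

(2/2969) = +1, so 2 is a residue.
(3/2969) = −1, so 3 is the smallest positive non-residue mod 2969.

3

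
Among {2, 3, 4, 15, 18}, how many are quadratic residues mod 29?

(2/29) = -1 → non-residue.
(3/29) = -1 → non-residue.
(4/29) = +1 → QR.
(15/29) = -1 → non-residue.
(18/29) = -1 → non-residue.
Total quadratic residues among the 5: 1.

1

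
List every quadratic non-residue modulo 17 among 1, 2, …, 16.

3, 5, 6, 7, 10, 11, 12, 14

Square k = 1,…,8 (k and 17−k give the same square):
1²=1, 2²=4, 3²=9, 4²=16, 5²≡8, 6²≡2, 7²≡15, 8²≡13 (mod 17).
The residues are {1, 2, 4, 8, 9, 13, 15, 16}; the non-residues are the remaining 8 nonzero classes.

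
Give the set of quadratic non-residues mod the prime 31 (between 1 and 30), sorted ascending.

3, 6, 11, 12, 13, 15, 17, 21, 22, 23, 24, 26, 27, 29, 30

Square k = 1,…,15 (k and 31−k give the same square):
1²=1, 2²=4, 3²=9, 4²=16, 5²=25, 6²≡5, 7²≡18, 8²≡2, 9²≡19, 10²≡7, 11²≡28, 12²≡20, 13²≡14, 14²≡10, 15²≡8 (mod 31).
The residues are {1, 2, 4, 5, 7, 8, 9, 10, 14, 16, 18, 19, 20, 25, 28}; the non-residues are the remaining 15 nonzero classes.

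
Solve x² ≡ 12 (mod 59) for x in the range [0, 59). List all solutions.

22, 37

Since 59 ≡ 3 (mod 4), a square root of 12 is 12^((59+1)/4) = 12^15 mod 59.
Repeated squaring: 12^2≡26, 12^4≡27, 12^8≡21 (mod 59).
12^15 = 12^(8+4+2+1) ≡ 22 (mod 59).
Check: 22² = 484 ≡ 12 (mod 59). The two roots are 22 and 37.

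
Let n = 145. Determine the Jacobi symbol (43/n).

1

Reciprocity: 43 ≡ 3 and 145 ≡ 1 (mod 4), so (43/145) = +(145/43).
Reduce top mod 43: now compute (16/43).
Pull out 2^4: since 43 ≡ 3 (mod 8), (2/43) = -1, so (2/43)^4 = +1.
Reached (1/43) = 1. Collecting the sign flips along the way, the symbol is +1.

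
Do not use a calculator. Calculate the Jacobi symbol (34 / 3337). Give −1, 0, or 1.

-1

Pull out 2: since 3337 ≡ 1 (mod 8), (2/3337) = +1.
Reciprocity: 17 ≡ 1 and 3337 ≡ 1 (mod 4), so (17/3337) = +(3337/17).
Reduce top mod 17: now compute (5/17).
Reciprocity: 5 ≡ 1 and 17 ≡ 1 (mod 4), so (5/17) = +(17/5).
Reduce top mod 5: now compute (2/5).
Pull out 2: since 5 ≡ 5 (mod 8), (2/5) = -1.
Reached (1/5) = 1. Collecting the sign flips along the way, the symbol is -1.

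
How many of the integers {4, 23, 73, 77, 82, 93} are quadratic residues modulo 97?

3

(4/97) = +1 → QR.
(23/97) = -1 → non-residue.
(73/97) = +1 → QR.
(77/97) = -1 → non-residue.
(82/97) = -1 → non-residue.
(93/97) = +1 → QR.
Total quadratic residues among the 6: 3.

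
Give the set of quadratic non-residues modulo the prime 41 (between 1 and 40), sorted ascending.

3, 6, 7, 11, 12, 13, 14, 15, 17, 19, 22, 24, 26, 27, 28, 29, 30, 34, 35, 38

Square k = 1,…,20 (k and 41−k give the same square):
1²=1, 2²=4, 3²=9, 4²=16, 5²=25, 6²=36, 7²≡8, 8²≡23, 9²≡40, 10²≡18, 11²≡39, 12²≡21, 13²≡5, 14²≡32, 15²≡20, 16²≡10, 17²≡2, 18²≡37, 19²≡33, 20²≡31 (mod 41).
The residues are {1, 2, 4, 5, 8, 9, 10, 16, 18, 20, 21, 23, 25, 31, 32, 33, 36, 37, 39, 40}; the non-residues are the remaining 20 nonzero classes.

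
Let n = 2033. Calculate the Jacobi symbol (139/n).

-1

Reciprocity: 139 ≡ 3 and 2033 ≡ 1 (mod 4), so (139/2033) = +(2033/139).
Reduce top mod 139: now compute (87/139).
Reciprocity: 87 ≡ 3 and 139 ≡ 3 (mod 4), so (87/139) = −(139/87).
Reduce top mod 87: now compute (52/87).
Pull out 2^2: since 87 ≡ 7 (mod 8), (2/87) = +1, so (2/87)^2 = +1.
Reciprocity: 13 ≡ 1 and 87 ≡ 3 (mod 4), so (13/87) = +(87/13).
Reduce top mod 13: now compute (9/13).
Reciprocity: 9 ≡ 1 and 13 ≡ 1 (mod 4), so (9/13) = +(13/9).
Reduce top mod 9: now compute (4/9).
Pull out 2^2: since 9 ≡ 1 (mod 8), (2/9) = +1, so (2/9)^2 = +1.
Reached (1/9) = 1. Collecting the sign flips along the way, the symbol is -1.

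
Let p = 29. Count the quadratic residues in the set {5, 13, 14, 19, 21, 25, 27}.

(5/29) = +1 → QR.
(13/29) = +1 → QR.
(14/29) = -1 → non-residue.
(19/29) = -1 → non-residue.
(21/29) = -1 → non-residue.
(25/29) = +1 → QR.
(27/29) = -1 → non-residue.
Total quadratic residues among the 7: 3.

3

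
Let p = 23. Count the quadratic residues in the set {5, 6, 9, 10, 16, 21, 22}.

3

(5/23) = -1 → non-residue.
(6/23) = +1 → QR.
(9/23) = +1 → QR.
(10/23) = -1 → non-residue.
(16/23) = +1 → QR.
(21/23) = -1 → non-residue.
(22/23) = -1 → non-residue.
Total quadratic residues among the 7: 3.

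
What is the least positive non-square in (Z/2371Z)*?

2

(2/2371) = −1, so 2 is the smallest positive non-residue mod 2371.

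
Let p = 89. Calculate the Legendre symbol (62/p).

-1

Pull out 2: since 89 ≡ 1 (mod 8), (2/89) = +1.
Reciprocity: 31 ≡ 3 and 89 ≡ 1 (mod 4), so (31/89) = +(89/31).
Reduce top mod 31: now compute (27/31).
Reciprocity: 27 ≡ 3 and 31 ≡ 3 (mod 4), so (27/31) = −(31/27).
Reduce top mod 27: now compute (4/27).
Pull out 2^2: since 27 ≡ 3 (mod 8), (2/27) = -1, so (2/27)^2 = +1.
Reached (1/27) = 1. Collecting the sign flips along the way, the symbol is -1.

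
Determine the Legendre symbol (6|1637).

1

Pull out 2: since 1637 ≡ 5 (mod 8), (2/1637) = -1.
Reciprocity: 3 ≡ 3 and 1637 ≡ 1 (mod 4), so (3/1637) = +(1637/3).
Reduce top mod 3: now compute (2/3).
Pull out 2: since 3 ≡ 3 (mod 8), (2/3) = -1.
Reached (1/3) = 1. Collecting the sign flips along the way, the symbol is +1.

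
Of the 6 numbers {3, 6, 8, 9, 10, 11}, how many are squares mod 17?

2

(3/17) = -1 → non-residue.
(6/17) = -1 → non-residue.
(8/17) = +1 → QR.
(9/17) = +1 → QR.
(10/17) = -1 → non-residue.
(11/17) = -1 → non-residue.
Total quadratic residues among the 6: 2.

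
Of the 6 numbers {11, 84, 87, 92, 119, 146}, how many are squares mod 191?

1

(11/191) = -1 → non-residue.
(84/191) = -1 → non-residue.
(87/191) = -1 → non-residue.
(92/191) = +1 → QR.
(119/191) = -1 → non-residue.
(146/191) = -1 → non-residue.
Total quadratic residues among the 6: 1.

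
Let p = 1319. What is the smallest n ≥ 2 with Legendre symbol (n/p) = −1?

(2/1319) = +1, so 2 is a residue.
(3/1319) = +1, so 3 is a residue.
(4/1319) = +1, so 4 is a residue.
(5/1319) = +1, so 5 is a residue.
(6/1319) = +1, so 6 is a residue.
(7/1319) = +1, so 7 is a residue.
(8/1319) = +1, so 8 is a residue.
(9/1319) = +1, so 9 is a residue.
(10/1319) = +1, so 10 is a residue.
(11/1319) = +1, so 11 is a residue.
(12/1319) = +1, so 12 is a residue.
(13/1319) = −1, so 13 is the smallest positive non-residue mod 1319.

13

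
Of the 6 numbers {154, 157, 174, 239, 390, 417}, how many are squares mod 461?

1

(154/461) = -1 → non-residue.
(157/461) = +1 → QR.
(174/461) = -1 → non-residue.
(239/461) = -1 → non-residue.
(390/461) = -1 → non-residue.
(417/461) = -1 → non-residue.
Total quadratic residues among the 6: 1.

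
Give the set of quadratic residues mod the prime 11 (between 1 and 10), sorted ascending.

1 3 4 5 9

Square k = 1,…,5 (k and 11−k give the same square):
1²=1, 2²=4, 3²=9, 4²≡5, 5²≡3 (mod 11).
So the quadratic residues mod 11 are {1, 3, 4, 5, 9}.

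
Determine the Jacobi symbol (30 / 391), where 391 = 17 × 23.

Pull out 2: since 391 ≡ 7 (mod 8), (2/391) = +1.
Reciprocity: 15 ≡ 3 and 391 ≡ 3 (mod 4), so (15/391) = −(391/15).
Reduce top mod 15: now compute (1/15).
Reached (1/15) = 1. Collecting the sign flips along the way, the symbol is -1.

-1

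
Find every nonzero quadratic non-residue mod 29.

2 3 8 10 11 12 14 15 17 18 19 21 26 27

Square k = 1,…,14 (k and 29−k give the same square):
1²=1, 2²=4, 3²=9, 4²=16, 5²=25, 6²≡7, 7²≡20, 8²≡6, 9²≡23, 10²≡13, 11²≡5, 12²≡28, 13²≡24, 14²≡22 (mod 29).
The residues are {1, 4, 5, 6, 7, 9, 13, 16, 20, 22, 23, 24, 25, 28}; the non-residues are the remaining 14 nonzero classes.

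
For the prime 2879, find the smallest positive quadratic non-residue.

7

(2/2879) = +1, so 2 is a residue.
(3/2879) = +1, so 3 is a residue.
(4/2879) = +1, so 4 is a residue.
(5/2879) = +1, so 5 is a residue.
(6/2879) = +1, so 6 is a residue.
(7/2879) = −1, so 7 is the smallest positive non-residue mod 2879.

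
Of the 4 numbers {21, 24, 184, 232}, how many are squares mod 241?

2

(21/241) = -1 → non-residue.
(24/241) = +1 → QR.
(184/241) = -1 → non-residue.
(232/241) = +1 → QR.
Total quadratic residues among the 4: 2.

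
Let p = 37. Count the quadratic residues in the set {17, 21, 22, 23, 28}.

2

(17/37) = -1 → non-residue.
(21/37) = +1 → QR.
(22/37) = -1 → non-residue.
(23/37) = -1 → non-residue.
(28/37) = +1 → QR.
Total quadratic residues among the 5: 2.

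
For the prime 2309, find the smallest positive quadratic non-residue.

2

(2/2309) = −1, so 2 is the smallest positive non-residue mod 2309.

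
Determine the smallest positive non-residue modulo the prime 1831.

(2/1831) = +1, so 2 is a residue.
(3/1831) = −1, so 3 is the smallest positive non-residue mod 1831.

3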